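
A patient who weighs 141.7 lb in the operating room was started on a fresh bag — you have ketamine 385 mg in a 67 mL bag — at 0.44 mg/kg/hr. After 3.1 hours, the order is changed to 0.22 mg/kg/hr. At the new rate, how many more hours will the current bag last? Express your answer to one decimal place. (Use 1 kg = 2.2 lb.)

21.0 hours

Initial rate:
Weight = 141.7 lb ÷ 2.2 lb/kg = 64.40909 kg
Dose = 0.44 mg/kg/hr × 64.40909 kg = 28.34 mg/hr
Concentration = 385 mg ÷ 67 mL = 5.746269 mg/mL
Rate = 28.34 mg/hr ÷ 5.746269 mg/mL = 4.931896 mL/hr
Volume infused so far = 4.931896 mL/hr × 3.1 hr = 15.28888 mL
Volume remaining = 67 − 15.28888 = 51.71112 mL
New rate:
Dose = 0.22 mg/kg/hr × 64.40909 kg = 14.17 mg/hr
Rate = 14.17 mg/hr ÷ 5.746269 mg/mL = 2.465948 mL/hr
Time remaining = 51.71112 mL ÷ 2.465948 mL/hr = 20.97008 hr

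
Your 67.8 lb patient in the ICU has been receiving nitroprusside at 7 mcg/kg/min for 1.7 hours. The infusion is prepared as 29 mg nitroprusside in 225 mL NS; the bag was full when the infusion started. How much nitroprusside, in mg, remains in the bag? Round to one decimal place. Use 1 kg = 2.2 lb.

Weight = 67.8 lb ÷ 2.2 lb/kg = 30.81818 kg
Dose = 7 mcg/kg/min × 30.81818 kg = 215.7273 mcg/min
215.7273 mcg/min × 60 min/hr = 12943.64 mcg/hr
Concentration = 29 mg ÷ 225 mL = 0.1288889 mg/mL = 128.8889 mcg/mL
Rate = 12943.64 mcg/hr ÷ 128.8889 mcg/mL = 100.4248 mL/hr
Volume infused = 100.4248 mL/hr × 1.7 hr = 170.7221 mL
Volume remaining = 225 − 170.7221 = 54.2779 mL
Drug remaining = 54.2779 mL × 128.8889 mcg/mL = 6995.818 mcg = 6.995818 mg

7.0 mg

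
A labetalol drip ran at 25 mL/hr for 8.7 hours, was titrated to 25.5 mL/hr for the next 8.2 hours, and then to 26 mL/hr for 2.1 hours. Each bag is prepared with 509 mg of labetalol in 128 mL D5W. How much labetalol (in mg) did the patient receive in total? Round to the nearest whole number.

Concentration = 509 mg ÷ 128 mL = 3.976562 mg/mL
Stage 1: 25 mL/hr × 8.7 hr = 217.5 mL → 217.5 mL × 3.976562 mg/mL = 864.9023 mg
Stage 2: 25.5 mL/hr × 8.2 hr = 209.1 mL → 209.1 mL × 3.976562 mg/mL = 831.4992 mg
Stage 3: 26 mL/hr × 2.1 hr = 54.6 mL → 54.6 mL × 3.976562 mg/mL = 217.1203 mg
Total = 864.9023 + 831.4992 + 217.1203 = 1913.522 mg

1914 mg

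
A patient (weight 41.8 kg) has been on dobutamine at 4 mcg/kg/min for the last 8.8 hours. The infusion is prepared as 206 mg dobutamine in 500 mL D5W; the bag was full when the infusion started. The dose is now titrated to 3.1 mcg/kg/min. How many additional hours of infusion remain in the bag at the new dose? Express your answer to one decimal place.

Initial rate:
Dose = 4 mcg/kg/min × 41.8 kg = 167.2 mcg/min
167.2 mcg/min × 60 min/hr = 10032 mcg/hr
Concentration = 206 mg ÷ 500 mL = 0.412 mg/mL = 412 mcg/mL
Rate = 10032 mcg/hr ÷ 412 mcg/mL = 24.34951 mL/hr
Volume infused so far = 24.34951 mL/hr × 8.8 hr = 214.2757 mL
Volume remaining = 500 − 214.2757 = 285.7243 mL
New rate:
Dose = 3.1 mcg/kg/min × 41.8 kg = 129.58 mcg/min
129.58 mcg/min × 60 min/hr = 7774.8 mcg/hr
Rate = 7774.8 mcg/hr ÷ 412 mcg/mL = 18.87087 mL/hr
Time remaining = 285.7243 mL ÷ 18.87087 mL/hr = 15.14102 hr

15.1 hours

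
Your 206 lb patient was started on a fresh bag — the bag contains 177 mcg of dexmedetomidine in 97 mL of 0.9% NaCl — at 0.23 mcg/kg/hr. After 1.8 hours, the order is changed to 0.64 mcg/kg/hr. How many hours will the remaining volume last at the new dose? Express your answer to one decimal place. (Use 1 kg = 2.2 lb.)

2.3 hours

Initial rate:
Weight = 206 lb ÷ 2.2 lb/kg = 93.63636 kg
Dose = 0.23 mcg/kg/hr × 93.63636 kg = 21.53636 mcg/hr
Concentration = 177 mcg ÷ 97 mL = 1.824742 mcg/mL
Rate = 21.53636 mcg/hr ÷ 1.824742 mcg/mL = 11.80241 mL/hr
Volume infused so far = 11.80241 mL/hr × 1.8 hr = 21.24435 mL
Volume remaining = 97 − 21.24435 = 75.75565 mL
New rate:
Dose = 0.64 mcg/kg/hr × 93.63636 kg = 59.92727 mcg/hr
Rate = 59.92727 mcg/hr ÷ 1.824742 mcg/mL = 32.8415 mL/hr
Time remaining = 75.75565 mL ÷ 32.8415 mL/hr = 2.306705 hr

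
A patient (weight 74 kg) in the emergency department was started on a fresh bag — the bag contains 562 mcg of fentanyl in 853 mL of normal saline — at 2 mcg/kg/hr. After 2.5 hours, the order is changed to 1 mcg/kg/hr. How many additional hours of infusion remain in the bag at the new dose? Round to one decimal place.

Initial rate:
Dose = 2 mcg/kg/hr × 74 kg = 148 mcg/hr
Concentration = 562 mcg ÷ 853 mL = 0.6588511 mcg/mL
Rate = 148 mcg/hr ÷ 0.6588511 mcg/mL = 224.6335 mL/hr
Volume infused so far = 224.6335 mL/hr × 2.5 hr = 561.5836 mL
Volume remaining = 853 − 561.5836 = 291.4164 mL
New rate:
Dose = 1 mcg/kg/hr × 74 kg = 74 mcg/hr
Rate = 74 mcg/hr ÷ 0.6588511 mcg/mL = 112.3167 mL/hr
Time remaining = 291.4164 mL ÷ 112.3167 mL/hr = 2.594595 hr

2.6 hours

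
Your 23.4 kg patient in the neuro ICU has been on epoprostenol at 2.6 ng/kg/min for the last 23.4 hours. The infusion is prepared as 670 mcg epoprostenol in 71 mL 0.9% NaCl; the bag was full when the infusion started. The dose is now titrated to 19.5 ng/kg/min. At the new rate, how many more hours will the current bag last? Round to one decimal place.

Initial rate:
Dose = 2.6 ng/kg/min × 23.4 kg = 60.84 ng/min
60.84 ng/min × 60 min/hr = 3650.4 ng/hr
Concentration = 670 mcg ÷ 71 mL = 9.43662 mcg/mL = 9436.62 ng/mL
Rate = 3650.4 ng/hr ÷ 9436.62 ng/mL = 0.3868334 mL/hr
Volume infused so far = 0.3868334 mL/hr × 23.4 hr = 9.051902 mL
Volume remaining = 71 − 9.051902 = 61.9481 mL
New rate:
Dose = 19.5 ng/kg/min × 23.4 kg = 456.3 ng/min
456.3 ng/min × 60 min/hr = 27378 ng/hr
Rate = 27378 ng/hr ÷ 9436.62 ng/mL = 2.901251 mL/hr
Time remaining = 61.9481 mL ÷ 2.901251 mL/hr = 21.3522 hr

21.4 hours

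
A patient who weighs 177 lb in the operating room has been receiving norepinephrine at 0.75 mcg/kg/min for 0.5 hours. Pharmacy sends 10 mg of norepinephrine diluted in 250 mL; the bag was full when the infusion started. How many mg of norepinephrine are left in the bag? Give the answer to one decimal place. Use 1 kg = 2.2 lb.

8.2 mg

Weight = 177 lb ÷ 2.2 lb/kg = 80.45455 kg
Dose = 0.75 mcg/kg/min × 80.45455 kg = 60.34091 mcg/min
60.34091 mcg/min × 60 min/hr = 3620.455 mcg/hr
Concentration = 10 mg ÷ 250 mL = 0.04 mg/mL = 40 mcg/mL
Rate = 3620.455 mcg/hr ÷ 40 mcg/mL = 90.51136 mL/hr
Volume infused = 90.51136 mL/hr × 0.5 hr = 45.25568 mL
Volume remaining = 250 − 45.25568 = 204.7443 mL
Drug remaining = 204.7443 mL × 40 mcg/mL = 8189.773 mcg = 8.189773 mg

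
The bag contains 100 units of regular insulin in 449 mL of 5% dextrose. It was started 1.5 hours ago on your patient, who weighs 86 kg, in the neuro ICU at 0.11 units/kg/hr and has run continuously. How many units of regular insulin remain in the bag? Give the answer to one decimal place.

85.8 units

Dose = 0.11 units/kg/hr × 86 kg = 9.46 units/hr
Concentration = 100 units ÷ 449 mL = 0.2227171 units/mL
Rate = 9.46 units/hr ÷ 0.2227171 units/mL = 42.4754 mL/hr
Volume infused = 42.4754 mL/hr × 1.5 hr = 63.7131 mL
Volume remaining = 449 − 63.7131 = 385.2869 mL
Drug remaining = 385.2869 mL × 0.2227171 units/mL = 85.81 units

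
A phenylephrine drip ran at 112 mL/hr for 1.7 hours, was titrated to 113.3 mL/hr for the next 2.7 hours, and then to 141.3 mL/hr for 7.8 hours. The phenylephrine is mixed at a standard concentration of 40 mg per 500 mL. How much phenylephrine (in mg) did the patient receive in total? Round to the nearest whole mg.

Concentration = 40 mg ÷ 500 mL = 0.08 mg/mL
Stage 1: 112 mL/hr × 1.7 hr = 190.4 mL → 190.4 mL × 0.08 mg/mL = 15.232 mg
Stage 2: 113.3 mL/hr × 2.7 hr = 305.91 mL → 305.91 mL × 0.08 mg/mL = 24.4728 mg
Stage 3: 141.3 mL/hr × 7.8 hr = 1102.14 mL → 1102.14 mL × 0.08 mg/mL = 88.1712 mg
Total = 15.232 + 24.4728 + 88.1712 = 127.876 mg

128 mg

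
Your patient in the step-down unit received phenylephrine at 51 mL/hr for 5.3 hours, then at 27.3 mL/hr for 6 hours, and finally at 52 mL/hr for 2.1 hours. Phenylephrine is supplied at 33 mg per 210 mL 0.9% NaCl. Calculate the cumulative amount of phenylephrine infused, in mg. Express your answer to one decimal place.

85.4 mg

Concentration = 33 mg ÷ 210 mL = 0.1571429 mg/mL
Stage 1: 51 mL/hr × 5.3 hr = 270.3 mL → 270.3 mL × 0.1571429 mg/mL = 42.47571 mg
Stage 2: 27.3 mL/hr × 6 hr = 163.8 mL → 163.8 mL × 0.1571429 mg/mL = 25.74 mg
Stage 3: 52 mL/hr × 2.1 hr = 109.2 mL → 109.2 mL × 0.1571429 mg/mL = 17.16 mg
Total = 42.47571 + 25.74 + 17.16 = 85.37571 mg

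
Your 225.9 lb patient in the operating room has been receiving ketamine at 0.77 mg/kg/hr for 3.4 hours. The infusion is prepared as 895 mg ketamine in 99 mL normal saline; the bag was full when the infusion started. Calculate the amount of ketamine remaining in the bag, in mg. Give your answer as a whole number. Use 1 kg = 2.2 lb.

Weight = 225.9 lb ÷ 2.2 lb/kg = 102.6818 kg
Dose = 0.77 mg/kg/hr × 102.6818 kg = 79.065 mg/hr
Concentration = 895 mg ÷ 99 mL = 9.040404 mg/mL
Rate = 79.065 mg/hr ÷ 9.040404 mg/mL = 8.745737 mL/hr
Volume infused = 8.745737 mL/hr × 3.4 hr = 29.73551 mL
Volume remaining = 99 − 29.73551 = 69.26449 mL
Drug remaining = 69.26449 mL × 9.040404 mg/mL = 626.179 mg

626 mg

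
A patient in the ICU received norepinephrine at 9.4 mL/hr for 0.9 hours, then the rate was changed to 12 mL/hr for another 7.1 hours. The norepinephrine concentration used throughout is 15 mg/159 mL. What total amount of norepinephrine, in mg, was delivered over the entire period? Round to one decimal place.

Concentration = 15 mg ÷ 159 mL = 0.09433962 mg/mL
Stage 1: 9.4 mL/hr × 0.9 hr = 8.46 mL → 8.46 mL × 0.09433962 mg/mL = 0.7981132 mg
Stage 2: 12 mL/hr × 7.1 hr = 85.2 mL → 85.2 mL × 0.09433962 mg/mL = 8.037736 mg
Total = 0.7981132 + 8.037736 = 8.835849 mg

8.8 mg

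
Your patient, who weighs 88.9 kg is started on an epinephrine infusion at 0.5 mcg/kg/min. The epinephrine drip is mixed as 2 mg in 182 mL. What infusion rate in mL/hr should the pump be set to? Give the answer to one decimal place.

Dose = 0.5 mcg/kg/min × 88.9 kg = 44.45 mcg/min
44.45 mcg/min × 60 min/hr = 2667 mcg/hr
Concentration = 2 mg ÷ 182 mL = 0.01098901 mg/mL = 10.98901 mcg/mL
Rate = 2667 mcg/hr ÷ 10.98901 mcg/mL = 242.697 mL/hr

242.7 mL/hr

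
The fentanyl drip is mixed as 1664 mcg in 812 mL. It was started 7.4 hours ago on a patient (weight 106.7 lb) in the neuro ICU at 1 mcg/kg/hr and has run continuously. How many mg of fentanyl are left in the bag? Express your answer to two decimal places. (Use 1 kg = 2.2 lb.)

Weight = 106.7 lb ÷ 2.2 lb/kg = 48.5 kg
Dose = 1 mcg/kg/hr × 48.5 kg = 48.5 mcg/hr
Concentration = 1664 mcg ÷ 812 mL = 2.049261 mcg/mL
Rate = 48.5 mcg/hr ÷ 2.049261 mcg/mL = 23.66707 mL/hr
Volume infused = 23.66707 mL/hr × 7.4 hr = 175.1363 mL
Volume remaining = 812 − 175.1363 = 636.8637 mL
Drug remaining = 636.8637 mL × 2.049261 mcg/mL = 1305.1 mcg = 1.3051 mg

1.31 mg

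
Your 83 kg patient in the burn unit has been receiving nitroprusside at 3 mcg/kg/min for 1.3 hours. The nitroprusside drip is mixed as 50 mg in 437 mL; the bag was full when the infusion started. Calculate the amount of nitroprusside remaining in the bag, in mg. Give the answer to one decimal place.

Dose = 3 mcg/kg/min × 83 kg = 249 mcg/min
249 mcg/min × 60 min/hr = 14940 mcg/hr
Concentration = 50 mg ÷ 437 mL = 0.1144165 mg/mL = 114.4165 mcg/mL
Rate = 14940 mcg/hr ÷ 114.4165 mcg/mL = 130.5756 mL/hr
Volume infused = 130.5756 mL/hr × 1.3 hr = 169.7483 mL
Volume remaining = 437 − 169.7483 = 267.2517 mL
Drug remaining = 267.2517 mL × 114.4165 mcg/mL = 30578 mcg = 30.578 mg

30.6 mg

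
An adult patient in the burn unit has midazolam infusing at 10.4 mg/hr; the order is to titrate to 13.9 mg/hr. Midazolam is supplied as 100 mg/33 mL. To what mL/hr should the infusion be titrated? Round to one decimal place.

4.6 mL/hr

Concentration = 100 mg ÷ 33 mL = 3.030303 mg/mL
Rate = 13.9 mg/hr ÷ 3.030303 mg/mL = 4.587 mL/hr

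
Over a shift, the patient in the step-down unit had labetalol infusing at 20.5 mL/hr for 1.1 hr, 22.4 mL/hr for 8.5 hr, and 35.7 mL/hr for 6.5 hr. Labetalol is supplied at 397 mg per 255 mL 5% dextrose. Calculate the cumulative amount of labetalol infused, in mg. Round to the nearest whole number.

693 mg

Concentration = 397 mg ÷ 255 mL = 1.556863 mg/mL
Stage 1: 20.5 mL/hr × 1.1 hr = 22.55 mL → 22.55 mL × 1.556863 mg/mL = 35.10725 mg
Stage 2: 22.4 mL/hr × 8.5 hr = 190.4 mL → 190.4 mL × 1.556863 mg/mL = 296.4267 mg
Stage 3: 35.7 mL/hr × 6.5 hr = 232.05 mL → 232.05 mL × 1.556863 mg/mL = 361.27 mg
Total = 35.10725 + 296.4267 + 361.27 = 692.8039 mg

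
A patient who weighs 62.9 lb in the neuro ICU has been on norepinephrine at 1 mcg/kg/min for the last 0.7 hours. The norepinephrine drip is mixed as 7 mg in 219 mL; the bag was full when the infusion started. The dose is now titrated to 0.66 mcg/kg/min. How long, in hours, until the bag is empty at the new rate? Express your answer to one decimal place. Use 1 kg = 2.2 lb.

Initial rate:
Weight = 62.9 lb ÷ 2.2 lb/kg = 28.59091 kg
Dose = 1 mcg/kg/min × 28.59091 kg = 28.59091 mcg/min
28.59091 mcg/min × 60 min/hr = 1715.455 mcg/hr
Concentration = 7 mg ÷ 219 mL = 0.03196347 mg/mL = 31.96347 mcg/mL
Rate = 1715.455 mcg/hr ÷ 31.96347 mcg/mL = 53.66922 mL/hr
Volume infused so far = 53.66922 mL/hr × 0.7 hr = 37.56845 mL
Volume remaining = 219 − 37.56845 = 181.4315 mL
New rate:
Dose = 0.66 mcg/kg/min × 28.59091 kg = 18.87 mcg/min
18.87 mcg/min × 60 min/hr = 1132.2 mcg/hr
Rate = 1132.2 mcg/hr ÷ 31.96347 mcg/mL = 35.42169 mL/hr
Time remaining = 181.4315 mL ÷ 35.42169 mL/hr = 5.122047 hr

5.1 hours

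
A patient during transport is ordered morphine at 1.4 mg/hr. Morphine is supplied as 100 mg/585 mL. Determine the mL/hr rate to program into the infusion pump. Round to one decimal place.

8.2 mL/hr

Concentration = 100 mg ÷ 585 mL = 0.1709402 mg/mL
Rate = 1.4 mg/hr ÷ 0.1709402 mg/mL = 8.19 mL/hr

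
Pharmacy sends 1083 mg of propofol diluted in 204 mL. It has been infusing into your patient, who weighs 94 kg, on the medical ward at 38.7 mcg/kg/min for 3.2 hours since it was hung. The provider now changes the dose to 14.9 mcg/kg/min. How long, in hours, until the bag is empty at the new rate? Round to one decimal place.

4.6 hours

Initial rate:
Dose = 38.7 mcg/kg/min × 94 kg = 3637.8 mcg/min
3637.8 mcg/min × 60 min/hr = 218268 mcg/hr
Concentration = 1083 mg ÷ 204 mL = 5.308824 mg/mL = 5308.824 mcg/mL
Rate = 218268 mcg/hr ÷ 5308.824 mcg/mL = 41.11419 mL/hr
Volume infused so far = 41.11419 mL/hr × 3.2 hr = 131.5654 mL
Volume remaining = 204 − 131.5654 = 72.43458 mL
New rate:
Dose = 14.9 mcg/kg/min × 94 kg = 1400.6 mcg/min
1400.6 mcg/min × 60 min/hr = 84036 mcg/hr
Rate = 84036 mcg/hr ÷ 5308.824 mcg/mL = 15.8295 mL/hr
Time remaining = 72.43458 mL ÷ 15.8295 mL/hr = 4.575925 hr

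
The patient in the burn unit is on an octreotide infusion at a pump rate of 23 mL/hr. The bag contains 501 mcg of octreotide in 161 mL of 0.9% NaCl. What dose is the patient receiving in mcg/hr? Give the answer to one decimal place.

Concentration = 501 mcg ÷ 161 mL = 3.111801 mcg/mL
Drug rate = 23 mL/hr × 3.111801 mcg/mL = 71.57143 mcg/hr

71.6 mcg/hr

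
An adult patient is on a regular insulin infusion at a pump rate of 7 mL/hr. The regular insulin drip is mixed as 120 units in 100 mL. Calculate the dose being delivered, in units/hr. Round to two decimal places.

8.40 units/hr

Concentration = 120 units ÷ 100 mL = 1.2 units/mL
Drug rate = 7 mL/hr × 1.2 units/mL = 8.4 units/hr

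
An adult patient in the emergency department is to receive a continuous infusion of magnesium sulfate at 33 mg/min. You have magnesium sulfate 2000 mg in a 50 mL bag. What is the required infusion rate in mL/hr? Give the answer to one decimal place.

49.5 mL/hr

33 mg/min × 60 min/hr = 1980 mg/hr
Concentration = 2000 mg ÷ 50 mL = 40 mg/mL
Rate = 1980 mg/hr ÷ 40 mg/mL = 49.5 mL/hr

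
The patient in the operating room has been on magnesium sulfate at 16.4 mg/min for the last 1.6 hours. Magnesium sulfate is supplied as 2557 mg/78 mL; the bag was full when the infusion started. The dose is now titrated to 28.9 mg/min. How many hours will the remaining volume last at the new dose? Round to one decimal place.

Initial rate:
16.4 mg/min × 60 min/hr = 984 mg/hr
Concentration = 2557 mg ÷ 78 mL = 32.78205 mg/mL
Rate = 984 mg/hr ÷ 32.78205 mg/mL = 30.01643 mL/hr
Volume infused so far = 30.01643 mL/hr × 1.6 hr = 48.02628 mL
Volume remaining = 78 − 48.02628 = 29.97372 mL
New rate:
28.9 mg/min × 60 min/hr = 1734 mg/hr
Rate = 1734 mg/hr ÷ 32.78205 mg/mL = 52.8948 mL/hr
Time remaining = 29.97372 mL ÷ 52.8948 mL/hr = 0.5666667 hr

0.6 hours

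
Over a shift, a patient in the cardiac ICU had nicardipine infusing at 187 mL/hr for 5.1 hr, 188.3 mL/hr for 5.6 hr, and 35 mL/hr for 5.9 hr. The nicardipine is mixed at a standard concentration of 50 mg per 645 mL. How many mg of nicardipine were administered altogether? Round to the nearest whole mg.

172 mg

Concentration = 50 mg ÷ 645 mL = 0.07751938 mg/mL
Stage 1: 187 mL/hr × 5.1 hr = 953.7 mL → 953.7 mL × 0.07751938 mg/mL = 73.93023 mg
Stage 2: 188.3 mL/hr × 5.6 hr = 1054.48 mL → 1054.48 mL × 0.07751938 mg/mL = 81.74264 mg
Stage 3: 35 mL/hr × 5.9 hr = 206.5 mL → 206.5 mL × 0.07751938 mg/mL = 16.00775 mg
Total = 73.93023 + 81.74264 + 16.00775 = 171.6806 mg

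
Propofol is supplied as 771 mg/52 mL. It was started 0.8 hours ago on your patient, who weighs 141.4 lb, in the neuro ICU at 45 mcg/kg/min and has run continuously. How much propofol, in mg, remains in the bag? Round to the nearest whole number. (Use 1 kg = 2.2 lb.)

Weight = 141.4 lb ÷ 2.2 lb/kg = 64.27273 kg
Dose = 45 mcg/kg/min × 64.27273 kg = 2892.273 mcg/min
2892.273 mcg/min × 60 min/hr = 173536.4 mcg/hr
Concentration = 771 mg ÷ 52 mL = 14.82692 mg/mL = 14826.92 mcg/mL
Rate = 173536.4 mcg/hr ÷ 14826.92 mcg/mL = 11.70414 mL/hr
Volume infused = 11.70414 mL/hr × 0.8 hr = 9.363311 mL
Volume remaining = 52 − 9.363311 = 42.63669 mL
Drug remaining = 42.63669 mL × 14826.92 mcg/mL = 632170.9 mcg = 632.1709 mg

632 mg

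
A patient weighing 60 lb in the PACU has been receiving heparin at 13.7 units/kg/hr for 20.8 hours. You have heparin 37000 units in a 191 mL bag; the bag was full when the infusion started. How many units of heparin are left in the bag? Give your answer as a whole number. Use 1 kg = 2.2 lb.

29228 units

Weight = 60 lb ÷ 2.2 lb/kg = 27.27273 kg
Dose = 13.7 units/kg/hr × 27.27273 kg = 373.6364 units/hr
Concentration = 37000 units ÷ 191 mL = 193.7173 units/mL
Rate = 373.6364 units/hr ÷ 193.7173 units/mL = 1.928771 mL/hr
Volume infused = 1.928771 mL/hr × 20.8 hr = 40.11845 mL
Volume remaining = 191 − 40.11845 = 150.8816 mL
Drug remaining = 150.8816 mL × 193.7173 units/mL = 29228.36 units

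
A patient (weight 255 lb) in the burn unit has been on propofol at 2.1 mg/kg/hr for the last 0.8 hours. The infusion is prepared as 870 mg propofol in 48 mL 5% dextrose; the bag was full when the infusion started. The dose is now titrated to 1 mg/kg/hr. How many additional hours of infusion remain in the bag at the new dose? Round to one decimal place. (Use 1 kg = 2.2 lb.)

5.8 hours

Initial rate:
Weight = 255 lb ÷ 2.2 lb/kg = 115.9091 kg
Dose = 2.1 mg/kg/hr × 115.9091 kg = 243.4091 mg/hr
Concentration = 870 mg ÷ 48 mL = 18.125 mg/mL
Rate = 243.4091 mg/hr ÷ 18.125 mg/mL = 13.42947 mL/hr
Volume infused so far = 13.42947 mL/hr × 0.8 hr = 10.74357 mL
Volume remaining = 48 − 10.74357 = 37.25643 mL
New rate:
Dose = 1 mg/kg/hr × 115.9091 kg = 115.9091 mg/hr
Rate = 115.9091 mg/hr ÷ 18.125 mg/mL = 6.394984 mL/hr
Time remaining = 37.25643 mL ÷ 6.394984 mL/hr = 5.825882 hr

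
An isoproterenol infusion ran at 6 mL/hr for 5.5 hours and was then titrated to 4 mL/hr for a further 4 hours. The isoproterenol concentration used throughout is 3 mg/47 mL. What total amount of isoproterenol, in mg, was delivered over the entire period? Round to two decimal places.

Concentration = 3 mg ÷ 47 mL = 0.06382979 mg/mL
Stage 1: 6 mL/hr × 5.5 hr = 33 mL → 33 mL × 0.06382979 mg/mL = 2.106383 mg
Stage 2: 4 mL/hr × 4 hr = 16 mL → 16 mL × 0.06382979 mg/mL = 1.021277 mg
Total = 2.106383 + 1.021277 = 3.12766 mg

3.13 mg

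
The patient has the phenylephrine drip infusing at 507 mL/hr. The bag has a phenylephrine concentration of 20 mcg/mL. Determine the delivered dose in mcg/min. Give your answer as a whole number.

Drug rate = 507 mL/hr × 20 mcg/mL = 10140 mcg/hr
10140 mcg/hr ÷ 60 min/hr = 169 mcg/min

169 mcg/min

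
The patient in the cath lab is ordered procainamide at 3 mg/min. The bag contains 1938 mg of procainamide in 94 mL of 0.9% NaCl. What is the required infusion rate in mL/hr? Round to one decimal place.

3 mg/min × 60 min/hr = 180 mg/hr
Concentration = 1938 mg ÷ 94 mL = 20.61702 mg/mL
Rate = 180 mg/hr ÷ 20.61702 mg/mL = 8.73065 mL/hr

8.7 mL/hr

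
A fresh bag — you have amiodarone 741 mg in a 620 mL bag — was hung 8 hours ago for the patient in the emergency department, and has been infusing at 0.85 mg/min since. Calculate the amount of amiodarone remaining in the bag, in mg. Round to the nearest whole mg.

0.85 mg/min × 60 min/hr = 51 mg/hr
Concentration = 741 mg ÷ 620 mL = 1.195161 mg/mL
Rate = 51 mg/hr ÷ 1.195161 mg/mL = 42.67206 mL/hr
Volume infused = 42.67206 mL/hr × 8 hr = 341.3765 mL
Volume remaining = 620 − 341.3765 = 278.6235 mL
Drug remaining = 278.6235 mL × 1.195161 mg/mL = 333 mg

333 mg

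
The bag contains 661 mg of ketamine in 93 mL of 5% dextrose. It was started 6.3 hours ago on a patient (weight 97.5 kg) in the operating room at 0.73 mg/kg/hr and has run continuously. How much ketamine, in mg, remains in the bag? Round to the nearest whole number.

Dose = 0.73 mg/kg/hr × 97.5 kg = 71.175 mg/hr
Concentration = 661 mg ÷ 93 mL = 7.107527 mg/mL
Rate = 71.175 mg/hr ÷ 7.107527 mg/mL = 10.01403 mL/hr
Volume infused = 10.01403 mL/hr × 6.3 hr = 63.0884 mL
Volume remaining = 93 − 63.0884 = 29.9116 mL
Drug remaining = 29.9116 mL × 7.107527 mg/mL = 212.5975 mg

213 mg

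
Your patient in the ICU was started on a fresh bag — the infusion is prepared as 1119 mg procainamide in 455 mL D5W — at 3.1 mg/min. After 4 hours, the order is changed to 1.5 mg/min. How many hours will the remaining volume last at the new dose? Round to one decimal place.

4.2 hours

Initial rate:
3.1 mg/min × 60 min/hr = 186 mg/hr
Concentration = 1119 mg ÷ 455 mL = 2.459341 mg/mL
Rate = 186 mg/hr ÷ 2.459341 mg/mL = 75.63003 mL/hr
Volume infused so far = 75.63003 mL/hr × 4 hr = 302.5201 mL
Volume remaining = 455 − 302.5201 = 152.4799 mL
New rate:
1.5 mg/min × 60 min/hr = 90 mg/hr
Rate = 90 mg/hr ÷ 2.459341 mg/mL = 36.59517 mL/hr
Time remaining = 152.4799 mL ÷ 36.59517 mL/hr = 4.166667 hr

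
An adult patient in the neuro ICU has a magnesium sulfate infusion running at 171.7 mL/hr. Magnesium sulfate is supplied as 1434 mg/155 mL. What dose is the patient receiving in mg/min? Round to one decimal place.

26.5 mg/min

Concentration = 1434 mg ÷ 155 mL = 9.251613 mg/mL
Drug rate = 171.7 mL/hr × 9.251613 mg/mL = 1588.502 mg/hr
1588.502 mg/hr ÷ 60 min/hr = 26.47503 mg/min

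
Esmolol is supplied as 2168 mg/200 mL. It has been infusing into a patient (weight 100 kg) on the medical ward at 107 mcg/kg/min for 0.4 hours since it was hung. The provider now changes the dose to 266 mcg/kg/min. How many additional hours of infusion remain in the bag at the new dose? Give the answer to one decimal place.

1.2 hours

Initial rate:
Dose = 107 mcg/kg/min × 100 kg = 10700 mcg/min
10700 mcg/min × 60 min/hr = 642000 mcg/hr
Concentration = 2168 mg ÷ 200 mL = 10.84 mg/mL = 10840 mcg/mL
Rate = 642000 mcg/hr ÷ 10840 mcg/mL = 59.22509 mL/hr
Volume infused so far = 59.22509 mL/hr × 0.4 hr = 23.69004 mL
Volume remaining = 200 − 23.69004 = 176.31 mL
New rate:
Dose = 266 mcg/kg/min × 100 kg = 26600 mcg/min
26600 mcg/min × 60 min/hr = 1596000 mcg/hr
Rate = 1596000 mcg/hr ÷ 10840 mcg/mL = 147.2325 mL/hr
Time remaining = 176.31 mL ÷ 147.2325 mL/hr = 1.197494 hr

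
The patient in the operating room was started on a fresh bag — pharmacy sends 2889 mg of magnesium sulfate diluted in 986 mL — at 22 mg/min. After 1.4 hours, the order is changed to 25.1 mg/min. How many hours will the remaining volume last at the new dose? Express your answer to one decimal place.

0.7 hours

Initial rate:
22 mg/min × 60 min/hr = 1320 mg/hr
Concentration = 2889 mg ÷ 986 mL = 2.93002 mg/mL
Rate = 1320 mg/hr ÷ 2.93002 mg/mL = 450.5088 mL/hr
Volume infused so far = 450.5088 mL/hr × 1.4 hr = 630.7124 mL
Volume remaining = 986 − 630.7124 = 355.2876 mL
New rate:
25.1 mg/min × 60 min/hr = 1506 mg/hr
Rate = 1506 mg/hr ÷ 2.93002 mg/mL = 513.9896 mL/hr
Time remaining = 355.2876 mL ÷ 513.9896 mL/hr = 0.6912351 hr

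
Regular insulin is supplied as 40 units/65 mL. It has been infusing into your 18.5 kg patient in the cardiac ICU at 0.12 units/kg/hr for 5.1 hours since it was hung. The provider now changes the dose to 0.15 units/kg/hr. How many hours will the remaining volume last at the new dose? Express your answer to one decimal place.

10.3 hours

Initial rate:
Dose = 0.12 units/kg/hr × 18.5 kg = 2.22 units/hr
Concentration = 40 units ÷ 65 mL = 0.6153846 units/mL
Rate = 2.22 units/hr ÷ 0.6153846 units/mL = 3.6075 mL/hr
Volume infused so far = 3.6075 mL/hr × 5.1 hr = 18.39825 mL
Volume remaining = 65 − 18.39825 = 46.60175 mL
New rate:
Dose = 0.15 units/kg/hr × 18.5 kg = 2.775 units/hr
Rate = 2.775 units/hr ÷ 0.6153846 units/mL = 4.509375 mL/hr
Time remaining = 46.60175 mL ÷ 4.509375 mL/hr = 10.33441 hr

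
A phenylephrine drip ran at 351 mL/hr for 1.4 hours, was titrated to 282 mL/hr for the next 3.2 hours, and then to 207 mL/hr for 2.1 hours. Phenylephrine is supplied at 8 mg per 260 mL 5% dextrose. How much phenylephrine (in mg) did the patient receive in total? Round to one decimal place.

56.3 mg

Concentration = 8 mg ÷ 260 mL = 0.03076923 mg/mL
Stage 1: 351 mL/hr × 1.4 hr = 491.4 mL → 491.4 mL × 0.03076923 mg/mL = 15.12 mg
Stage 2: 282 mL/hr × 3.2 hr = 902.4 mL → 902.4 mL × 0.03076923 mg/mL = 27.76615 mg
Stage 3: 207 mL/hr × 2.1 hr = 434.7 mL → 434.7 mL × 0.03076923 mg/mL = 13.37538 mg
Total = 15.12 + 27.76615 + 13.37538 = 56.26154 mg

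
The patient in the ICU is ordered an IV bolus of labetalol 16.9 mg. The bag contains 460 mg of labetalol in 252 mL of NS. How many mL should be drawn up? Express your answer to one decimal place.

Concentration = 460 mg ÷ 252 mL = 1.825397 mg/mL
Volume = 16.9 mg ÷ 1.825397 mg/mL = 9.258261 mL

9.3 mL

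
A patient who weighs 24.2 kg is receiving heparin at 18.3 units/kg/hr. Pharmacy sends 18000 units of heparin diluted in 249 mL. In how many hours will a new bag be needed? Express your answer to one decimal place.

40.6 hours

Dose = 18.3 units/kg/hr × 24.2 kg = 442.86 units/hr
Concentration = 18000 units ÷ 249 mL = 72.28916 units/mL
Rate = 442.86 units/hr ÷ 72.28916 units/mL = 6.12623 mL/hr
Duration = 249 mL ÷ 6.12623 mL/hr = 40.6449 hr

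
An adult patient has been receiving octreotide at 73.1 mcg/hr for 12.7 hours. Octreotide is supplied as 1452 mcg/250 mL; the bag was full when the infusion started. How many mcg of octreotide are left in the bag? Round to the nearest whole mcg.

Concentration = 1452 mcg ÷ 250 mL = 5.808 mcg/mL
Rate = 73.1 mcg/hr ÷ 5.808 mcg/mL = 12.58609 mL/hr
Volume infused = 12.58609 mL/hr × 12.7 hr = 159.8433 mL
Volume remaining = 250 − 159.8433 = 90.15668 mL
Drug remaining = 90.15668 mL × 5.808 mcg/mL = 523.63 mcg

524 mcg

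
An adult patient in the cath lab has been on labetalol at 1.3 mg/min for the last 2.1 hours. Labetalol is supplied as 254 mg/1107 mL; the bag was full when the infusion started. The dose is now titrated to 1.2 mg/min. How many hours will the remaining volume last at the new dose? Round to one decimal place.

1.3 hours

Initial rate:
1.3 mg/min × 60 min/hr = 78 mg/hr
Concentration = 254 mg ÷ 1107 mL = 0.229449 mg/mL
Rate = 78 mg/hr ÷ 0.229449 mg/mL = 339.9449 mL/hr
Volume infused so far = 339.9449 mL/hr × 2.1 hr = 713.8843 mL
Volume remaining = 1107 − 713.8843 = 393.1157 mL
New rate:
1.2 mg/min × 60 min/hr = 72 mg/hr
Rate = 72 mg/hr ÷ 0.229449 mg/mL = 313.7953 mL/hr
Time remaining = 393.1157 mL ÷ 313.7953 mL/hr = 1.252778 hr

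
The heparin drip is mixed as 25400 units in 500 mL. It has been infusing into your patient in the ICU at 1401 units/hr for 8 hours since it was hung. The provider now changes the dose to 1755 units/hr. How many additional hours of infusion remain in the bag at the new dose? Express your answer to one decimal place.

8.1 hours

Initial rate:
Concentration = 25400 units ÷ 500 mL = 50.8 units/mL
Rate = 1401 units/hr ÷ 50.8 units/mL = 27.57874 mL/hr
Volume infused so far = 27.57874 mL/hr × 8 hr = 220.6299 mL
Volume remaining = 500 − 220.6299 = 279.3701 mL
New rate:
Rate = 1755 units/hr ÷ 50.8 units/mL = 34.54724 mL/hr
Time remaining = 279.3701 mL ÷ 34.54724 mL/hr = 8.08661 hr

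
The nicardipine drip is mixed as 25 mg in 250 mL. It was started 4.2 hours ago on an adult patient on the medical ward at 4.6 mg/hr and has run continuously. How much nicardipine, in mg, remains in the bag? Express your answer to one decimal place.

Concentration = 25 mg ÷ 250 mL = 0.1 mg/mL
Rate = 4.6 mg/hr ÷ 0.1 mg/mL = 46 mL/hr
Volume infused = 46 mL/hr × 4.2 hr = 193.2 mL
Volume remaining = 250 − 193.2 = 56.8 mL
Drug remaining = 56.8 mL × 0.1 mg/mL = 5.68 mg

5.7 mg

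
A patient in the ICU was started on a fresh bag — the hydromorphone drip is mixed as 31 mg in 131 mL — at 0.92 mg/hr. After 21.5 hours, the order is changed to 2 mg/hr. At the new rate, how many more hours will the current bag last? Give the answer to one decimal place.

Initial rate:
Concentration = 31 mg ÷ 131 mL = 0.2366412 mg/mL
Rate = 0.92 mg/hr ÷ 0.2366412 mg/mL = 3.887742 mL/hr
Volume infused so far = 3.887742 mL/hr × 21.5 hr = 83.58645 mL
Volume remaining = 131 − 83.58645 = 47.41355 mL
New rate:
Rate = 2 mg/hr ÷ 0.2366412 mg/mL = 8.451613 mL/hr
Time remaining = 47.41355 mL ÷ 8.451613 mL/hr = 5.61 hr

5.6 hours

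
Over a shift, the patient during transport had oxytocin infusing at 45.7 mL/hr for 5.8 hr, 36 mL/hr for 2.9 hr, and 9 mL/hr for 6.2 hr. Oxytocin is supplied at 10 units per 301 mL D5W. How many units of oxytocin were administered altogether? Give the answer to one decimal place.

Concentration = 10 units ÷ 301 mL = 0.03322259 units/mL
Stage 1: 45.7 mL/hr × 5.8 hr = 265.06 mL → 265.06 mL × 0.03322259 units/mL = 8.80598 units
Stage 2: 36 mL/hr × 2.9 hr = 104.4 mL → 104.4 mL × 0.03322259 units/mL = 3.468439 units
Stage 3: 9 mL/hr × 6.2 hr = 55.8 mL → 55.8 mL × 0.03322259 units/mL = 1.853821 units
Total = 8.80598 + 3.468439 + 1.853821 = 14.12824 units

14.1 units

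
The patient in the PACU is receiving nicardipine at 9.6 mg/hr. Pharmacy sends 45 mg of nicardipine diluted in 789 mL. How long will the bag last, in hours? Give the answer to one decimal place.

Concentration = 45 mg ÷ 789 mL = 0.05703422 mg/mL
Rate = 9.6 mg/hr ÷ 0.05703422 mg/mL = 168.32 mL/hr
Duration = 789 mL ÷ 168.32 mL/hr = 4.6875 hr

4.7 hours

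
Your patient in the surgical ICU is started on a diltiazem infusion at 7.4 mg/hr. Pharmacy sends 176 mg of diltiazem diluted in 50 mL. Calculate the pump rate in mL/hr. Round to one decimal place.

2.1 mL/hr

Concentration = 176 mg ÷ 50 mL = 3.52 mg/mL
Rate = 7.4 mg/hr ÷ 3.52 mg/mL = 2.102273 mL/hr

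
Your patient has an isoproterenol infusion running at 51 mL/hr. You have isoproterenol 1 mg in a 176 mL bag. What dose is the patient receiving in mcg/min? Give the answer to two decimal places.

4.83 mcg/min

Concentration = 1 mg ÷ 176 mL = 0.005681818 mg/mL = 5.681818 mcg/mL
Drug rate = 51 mL/hr × 5.681818 mcg/mL = 289.7727 mcg/hr
289.7727 mcg/hr ÷ 60 min/hr = 4.829545 mcg/min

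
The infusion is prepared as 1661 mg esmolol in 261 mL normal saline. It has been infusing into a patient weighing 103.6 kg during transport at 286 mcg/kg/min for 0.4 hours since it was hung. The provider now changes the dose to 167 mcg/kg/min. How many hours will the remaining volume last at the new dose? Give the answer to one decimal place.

0.9 hours

Initial rate:
Dose = 286 mcg/kg/min × 103.6 kg = 29629.6 mcg/min
29629.6 mcg/min × 60 min/hr = 1777776 mcg/hr
Concentration = 1661 mg ÷ 261 mL = 6.363985 mg/mL = 6363.985 mcg/mL
Rate = 1777776 mcg/hr ÷ 6363.985 mcg/mL = 279.3495 mL/hr
Volume infused so far = 279.3495 mL/hr × 0.4 hr = 111.7398 mL
Volume remaining = 261 − 111.7398 = 149.2602 mL
New rate:
Dose = 167 mcg/kg/min × 103.6 kg = 17301.2 mcg/min
17301.2 mcg/min × 60 min/hr = 1038072 mcg/hr
Rate = 1038072 mcg/hr ÷ 6363.985 mcg/mL = 163.1167 mL/hr
Time remaining = 149.2602 mL ÷ 163.1167 mL/hr = 0.9150517 hr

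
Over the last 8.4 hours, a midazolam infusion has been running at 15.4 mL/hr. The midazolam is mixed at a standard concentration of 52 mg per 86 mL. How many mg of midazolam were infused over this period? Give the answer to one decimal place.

Concentration = 52 mg ÷ 86 mL = 0.6046512 mg/mL
Drug rate = 15.4 mL/hr × 0.6046512 mg/mL = 9.311628 mg/hr
Total = 9.311628 mg/hr × 8.4 hr = 78.21767 mg

78.2 mg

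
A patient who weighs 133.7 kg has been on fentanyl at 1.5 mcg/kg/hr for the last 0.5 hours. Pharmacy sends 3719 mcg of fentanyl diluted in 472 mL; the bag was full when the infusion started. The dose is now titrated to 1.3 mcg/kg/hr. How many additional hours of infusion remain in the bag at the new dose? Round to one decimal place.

20.8 hours

Initial rate:
Dose = 1.5 mcg/kg/hr × 133.7 kg = 200.55 mcg/hr
Concentration = 3719 mcg ÷ 472 mL = 7.879237 mcg/mL
Rate = 200.55 mcg/hr ÷ 7.879237 mcg/mL = 25.45297 mL/hr
Volume infused so far = 25.45297 mL/hr × 0.5 hr = 12.72649 mL
Volume remaining = 472 − 12.72649 = 459.2735 mL
New rate:
Dose = 1.3 mcg/kg/hr × 133.7 kg = 173.81 mcg/hr
Rate = 173.81 mcg/hr ÷ 7.879237 mcg/mL = 22.05924 mL/hr
Time remaining = 459.2735 mL ÷ 22.05924 mL/hr = 20.82 hr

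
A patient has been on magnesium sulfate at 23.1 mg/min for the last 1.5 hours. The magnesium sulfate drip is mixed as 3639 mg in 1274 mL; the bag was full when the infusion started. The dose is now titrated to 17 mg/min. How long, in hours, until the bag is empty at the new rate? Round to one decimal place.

Initial rate:
23.1 mg/min × 60 min/hr = 1386 mg/hr
Concentration = 3639 mg ÷ 1274 mL = 2.856358 mg/mL
Rate = 1386 mg/hr ÷ 2.856358 mg/mL = 485.2333 mL/hr
Volume infused so far = 485.2333 mL/hr × 1.5 hr = 727.85 mL
Volume remaining = 1274 − 727.85 = 546.15 mL
New rate:
17 mg/min × 60 min/hr = 1020 mg/hr
Rate = 1020 mg/hr ÷ 2.856358 mg/mL = 357.0981 mL/hr
Time remaining = 546.15 mL ÷ 357.0981 mL/hr = 1.529412 hr

1.5 hours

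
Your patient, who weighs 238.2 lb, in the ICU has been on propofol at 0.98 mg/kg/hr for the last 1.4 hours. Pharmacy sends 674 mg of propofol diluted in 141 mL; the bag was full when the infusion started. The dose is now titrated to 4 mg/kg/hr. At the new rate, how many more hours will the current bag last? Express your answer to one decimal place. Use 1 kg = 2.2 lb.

Initial rate:
Weight = 238.2 lb ÷ 2.2 lb/kg = 108.2727 kg
Dose = 0.98 mg/kg/hr × 108.2727 kg = 106.1073 mg/hr
Concentration = 674 mg ÷ 141 mL = 4.780142 mg/mL
Rate = 106.1073 mg/hr ÷ 4.780142 mg/mL = 22.19752 mL/hr
Volume infused so far = 22.19752 mL/hr × 1.4 hr = 31.07652 mL
Volume remaining = 141 − 31.07652 = 109.9235 mL
New rate:
Dose = 4 mg/kg/hr × 108.2727 kg = 433.0909 mg/hr
Rate = 433.0909 mg/hr ÷ 4.780142 mg/mL = 90.6021 mL/hr
Time remaining = 109.9235 mL ÷ 90.6021 mL/hr = 1.213255 hr

1.2 hours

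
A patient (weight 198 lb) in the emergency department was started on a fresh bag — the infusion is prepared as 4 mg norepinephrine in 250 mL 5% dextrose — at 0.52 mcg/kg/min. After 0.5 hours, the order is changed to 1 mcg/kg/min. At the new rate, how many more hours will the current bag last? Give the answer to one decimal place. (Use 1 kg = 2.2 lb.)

0.5 hours

Initial rate:
Weight = 198 lb ÷ 2.2 lb/kg = 90 kg
Dose = 0.52 mcg/kg/min × 90 kg = 46.8 mcg/min
46.8 mcg/min × 60 min/hr = 2808 mcg/hr
Concentration = 4 mg ÷ 250 mL = 0.016 mg/mL = 16 mcg/mL
Rate = 2808 mcg/hr ÷ 16 mcg/mL = 175.5 mL/hr
Volume infused so far = 175.5 mL/hr × 0.5 hr = 87.75 mL
Volume remaining = 250 − 87.75 = 162.25 mL
New rate:
Dose = 1 mcg/kg/min × 90 kg = 90 mcg/min
90 mcg/min × 60 min/hr = 5400 mcg/hr
Rate = 5400 mcg/hr ÷ 16 mcg/mL = 337.5 mL/hr
Time remaining = 162.25 mL ÷ 337.5 mL/hr = 0.4807407 hr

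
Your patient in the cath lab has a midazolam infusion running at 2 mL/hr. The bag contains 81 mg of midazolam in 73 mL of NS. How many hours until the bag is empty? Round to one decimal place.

Duration = 73 mL ÷ 2 mL/hr = 36.5 hr

36.5 hours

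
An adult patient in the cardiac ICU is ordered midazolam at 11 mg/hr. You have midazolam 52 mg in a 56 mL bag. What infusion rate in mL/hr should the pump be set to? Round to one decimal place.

Concentration = 52 mg ÷ 56 mL = 0.9285714 mg/mL
Rate = 11 mg/hr ÷ 0.9285714 mg/mL = 11.84615 mL/hr

11.8 mL/hr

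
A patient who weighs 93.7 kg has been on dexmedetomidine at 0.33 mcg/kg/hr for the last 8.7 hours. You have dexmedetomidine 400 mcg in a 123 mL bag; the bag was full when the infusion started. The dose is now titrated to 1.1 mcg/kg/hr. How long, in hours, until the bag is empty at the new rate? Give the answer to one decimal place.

1.3 hours

Initial rate:
Dose = 0.33 mcg/kg/hr × 93.7 kg = 30.921 mcg/hr
Concentration = 400 mcg ÷ 123 mL = 3.252033 mcg/mL
Rate = 30.921 mcg/hr ÷ 3.252033 mcg/mL = 9.508208 mL/hr
Volume infused so far = 9.508208 mL/hr × 8.7 hr = 82.72141 mL
Volume remaining = 123 − 82.72141 = 40.27859 mL
New rate:
Dose = 1.1 mcg/kg/hr × 93.7 kg = 103.07 mcg/hr
Rate = 103.07 mcg/hr ÷ 3.252033 mcg/mL = 31.69403 mL/hr
Time remaining = 40.27859 mL ÷ 31.69403 mL/hr = 1.270858 hr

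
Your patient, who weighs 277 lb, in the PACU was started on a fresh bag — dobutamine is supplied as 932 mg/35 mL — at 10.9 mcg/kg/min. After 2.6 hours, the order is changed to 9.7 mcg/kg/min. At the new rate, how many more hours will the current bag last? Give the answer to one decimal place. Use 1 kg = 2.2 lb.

Initial rate:
Weight = 277 lb ÷ 2.2 lb/kg = 125.9091 kg
Dose = 10.9 mcg/kg/min × 125.9091 kg = 1372.409 mcg/min
1372.409 mcg/min × 60 min/hr = 82344.55 mcg/hr
Concentration = 932 mg ÷ 35 mL = 26.62857 mg/mL = 26628.57 mcg/mL
Rate = 82344.55 mcg/hr ÷ 26628.57 mcg/mL = 3.092338 mL/hr
Volume infused so far = 3.092338 mL/hr × 2.6 hr = 8.040079 mL
Volume remaining = 35 − 8.040079 = 26.95992 mL
New rate:
Dose = 9.7 mcg/kg/min × 125.9091 kg = 1221.318 mcg/min
1221.318 mcg/min × 60 min/hr = 73279.09 mcg/hr
Rate = 73279.09 mcg/hr ÷ 26628.57 mcg/mL = 2.751897 mL/hr
Time remaining = 26.95992 mL ÷ 2.751897 mL/hr = 9.796849 hr

9.8 hours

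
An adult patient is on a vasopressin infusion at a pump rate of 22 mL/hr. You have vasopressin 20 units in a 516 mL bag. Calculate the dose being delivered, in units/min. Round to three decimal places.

Concentration = 20 units ÷ 516 mL = 0.03875969 units/mL
Drug rate = 22 mL/hr × 0.03875969 units/mL = 0.8527132 units/hr
0.8527132 units/hr ÷ 60 min/hr = 0.01421189 units/min

0.014 units/min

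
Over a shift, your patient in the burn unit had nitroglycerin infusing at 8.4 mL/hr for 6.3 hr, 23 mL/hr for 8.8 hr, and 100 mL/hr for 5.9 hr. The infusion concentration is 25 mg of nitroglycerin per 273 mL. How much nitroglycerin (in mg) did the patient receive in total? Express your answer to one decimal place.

Concentration = 25 mg ÷ 273 mL = 0.09157509 mg/mL
Stage 1: 8.4 mL/hr × 6.3 hr = 52.92 mL → 52.92 mL × 0.09157509 mg/mL = 4.846154 mg
Stage 2: 23 mL/hr × 8.8 hr = 202.4 mL → 202.4 mL × 0.09157509 mg/mL = 18.5348 mg
Stage 3: 100 mL/hr × 5.9 hr = 590 mL → 590 mL × 0.09157509 mg/mL = 54.0293 mg
Total = 4.846154 + 18.5348 + 54.0293 = 77.41026 mg

77.4 mg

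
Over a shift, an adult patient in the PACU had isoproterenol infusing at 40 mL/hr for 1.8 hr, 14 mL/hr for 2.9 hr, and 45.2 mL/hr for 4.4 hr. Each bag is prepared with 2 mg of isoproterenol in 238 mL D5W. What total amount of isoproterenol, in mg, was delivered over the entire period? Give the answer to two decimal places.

Concentration = 2 mg ÷ 238 mL = 0.008403361 mg/mL
Stage 1: 40 mL/hr × 1.8 hr = 72 mL → 72 mL × 0.008403361 mg/mL = 0.605042 mg
Stage 2: 14 mL/hr × 2.9 hr = 40.6 mL → 40.6 mL × 0.008403361 mg/mL = 0.3411765 mg
Stage 3: 45.2 mL/hr × 4.4 hr = 198.88 mL → 198.88 mL × 0.008403361 mg/mL = 1.671261 mg
Total = 0.605042 + 0.3411765 + 1.671261 = 2.617479 mg

2.62 mg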